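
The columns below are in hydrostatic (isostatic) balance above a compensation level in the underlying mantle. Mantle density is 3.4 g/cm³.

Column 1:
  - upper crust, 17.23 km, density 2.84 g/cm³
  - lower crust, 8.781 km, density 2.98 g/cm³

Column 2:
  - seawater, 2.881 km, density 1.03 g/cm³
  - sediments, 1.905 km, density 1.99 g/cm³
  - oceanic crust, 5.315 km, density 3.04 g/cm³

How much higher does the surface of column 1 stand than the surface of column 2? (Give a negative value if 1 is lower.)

0.562 km

For any compensation level in the mantle, the mantle terms cancel and isostasy reduces to e = (Σt_1 − Σt_2) − (Σ(ρt)_1 − Σ(ρt)_2) / ρ_m.
Σt_1 = 26.011 km; Σt_2 = 10.101 km; Σ(ρt)_1 = 75.10058; Σ(ρt)_2 = 22.91598 (in km·g/cm³).
e = (26.011 − 10.101) − (75.10058 − 22.91598) / 3.4 = 0.562 km.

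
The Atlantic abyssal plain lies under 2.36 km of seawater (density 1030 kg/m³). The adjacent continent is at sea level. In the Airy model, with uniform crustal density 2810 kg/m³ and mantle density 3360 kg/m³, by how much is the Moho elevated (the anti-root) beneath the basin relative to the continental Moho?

7.64 km

For local isostatic compensation: replacing crust with seawater at the top is compensated by replacing crust with mantle at the base: d (ρ_c − ρ_w) = a (ρ_m − ρ_c).
a = d (ρ_c − ρ_w)/(ρ_m − ρ_c) = 2.36 km × 1780/550 = 7.64 km.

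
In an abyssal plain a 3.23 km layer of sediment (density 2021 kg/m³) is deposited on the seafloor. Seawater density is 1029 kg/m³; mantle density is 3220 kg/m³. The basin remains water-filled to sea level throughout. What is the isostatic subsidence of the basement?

Submarine loading: the sediment displaces seawater, and the subsidence is in turn flooded, so s (ρ_m − ρ_w) = t (ρ_sed − ρ_w).
s = 3.23 km × (2021 − 1029) / (3220 − 1029) = 1.46 km.

1.46 km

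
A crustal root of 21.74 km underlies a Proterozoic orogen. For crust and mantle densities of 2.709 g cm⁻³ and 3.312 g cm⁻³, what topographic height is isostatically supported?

For local isostatic compensation: ρ_c h = (ρ_m − ρ_c) r.
h = r (ρ_m − ρ_c) / ρ_c = 21.74 km × (3.312 − 2.709) / 2.709 = 4.84 km.

4.84 km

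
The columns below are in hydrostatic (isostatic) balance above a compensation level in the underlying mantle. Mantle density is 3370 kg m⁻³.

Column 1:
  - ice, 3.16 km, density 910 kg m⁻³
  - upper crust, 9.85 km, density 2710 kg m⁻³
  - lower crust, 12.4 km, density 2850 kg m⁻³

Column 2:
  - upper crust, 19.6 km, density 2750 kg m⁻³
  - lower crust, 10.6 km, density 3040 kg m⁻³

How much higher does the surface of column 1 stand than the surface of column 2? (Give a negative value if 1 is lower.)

1.51 km

For any compensation level in the mantle, the mantle terms cancel and isostasy reduces to e = (Σt_1 − Σt_2) − (Σ(ρt)_1 − Σ(ρt)_2) / ρ_m.
Σt_1 = 25.41 km; Σt_2 = 30.2 km; Σ(ρt)_1 = 64909.1; Σ(ρt)_2 = 86124 (in km·kg m⁻³).
e = (25.41 − 30.2) − (64909.1 − 86124) / 3370 = 1.51 km.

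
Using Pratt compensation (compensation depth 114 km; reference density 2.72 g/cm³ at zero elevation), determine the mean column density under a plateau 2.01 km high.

Pratt balance: ρ_ref D = ρ (D + h).
ρ = ρ_ref D/(D + h) = 2.72 × 114 km/(114 km + 2.01 km) = 2.67 g/cm³.

2.67 g/cm³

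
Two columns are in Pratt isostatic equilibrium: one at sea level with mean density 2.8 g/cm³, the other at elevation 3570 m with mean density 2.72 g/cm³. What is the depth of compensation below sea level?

121000 m

ρ_ref D = ρ (D + h) → D (ρ_ref − ρ) = ρ h.
D = ρ h/(ρ_ref − ρ) = 2.72 × 3570 m/(2.8 − 2.72) = 121000 m.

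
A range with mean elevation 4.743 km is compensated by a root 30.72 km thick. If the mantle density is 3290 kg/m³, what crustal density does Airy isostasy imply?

ρ_c h = (ρ_m − ρ_c) r → ρ_c (h + r) = ρ_m r → ρ_c = ρ_m r / (h + r).
ρ_c = 3290 × 30.72 km / (4.743 km + 30.72 km) = 2850 kg/m³.

2850 kg/m³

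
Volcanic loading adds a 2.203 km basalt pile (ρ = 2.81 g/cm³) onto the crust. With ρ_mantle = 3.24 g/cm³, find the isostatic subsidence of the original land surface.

1.91 km

Subaerial loading: s = t ρ_load / ρ_m.
s = 2.203 km × 2.81/3.24 = 1.91 km.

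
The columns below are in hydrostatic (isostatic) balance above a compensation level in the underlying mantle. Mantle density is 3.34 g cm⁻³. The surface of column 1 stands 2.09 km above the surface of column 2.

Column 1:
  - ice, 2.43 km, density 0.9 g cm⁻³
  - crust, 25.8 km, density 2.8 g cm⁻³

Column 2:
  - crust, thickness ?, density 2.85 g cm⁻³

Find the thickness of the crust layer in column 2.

Take the compensation level at the base of the deeper column (depth z_c below the surface of column 1) and equate Σ ρ_i t_i down to z_c; mantle fills any gap and the z_c terms cancel.
Column 1: 2.43×0.9 + 25.8×2.8 + (z_c − 28.23)×3.34
Column 2: 2.09×0 + x×2.85 + (z_c − 2.09 − 0 − x)×3.34
The z_c×3.34 term appears on both sides and cancels. Collect the known terms of each column as K = Σ(ρt)_known − 3.34 × (depth of known layers): K_1 = 74.427 − 3.34×28.23 = −19.8612; K_2 = 0 − 3.34×(2.09 + 0) = −6.9806.
Balance: K_1 = K_2 − x×(3.34 − 2.85), so x = (K_2 − K_1)/(3.34 − 2.85) = 12.8806/0.49 = 26.3 km.

26.3 km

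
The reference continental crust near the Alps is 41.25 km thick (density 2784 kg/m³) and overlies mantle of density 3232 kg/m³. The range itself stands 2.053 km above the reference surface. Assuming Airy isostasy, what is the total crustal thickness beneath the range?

Root depth r = h ρ_c / (ρ_m − ρ_c) = 2.053 km × 2784 / 448 = 12.76 km.
Total thickness = T + h + r = 41.25 km + 2.053 km + 12.76 km = 56.1 km.

56.1 km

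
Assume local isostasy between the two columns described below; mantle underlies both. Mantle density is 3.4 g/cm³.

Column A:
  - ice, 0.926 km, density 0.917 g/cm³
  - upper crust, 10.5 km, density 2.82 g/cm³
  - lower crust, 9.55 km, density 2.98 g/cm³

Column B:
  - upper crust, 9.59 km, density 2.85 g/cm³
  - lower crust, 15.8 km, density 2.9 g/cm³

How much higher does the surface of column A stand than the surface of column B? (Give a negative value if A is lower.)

For any compensation level in the mantle, the mantle terms cancel and isostasy reduces to e = (Σt_A − Σt_B) − (Σ(ρt)_A − Σ(ρt)_B) / ρ_m.
Σt_A = 20.976 km; Σt_B = 25.39 km; Σ(ρt)_A = 58.918142; Σ(ρt)_B = 73.1515 (in km·g/cm³).
e = (20.976 − 25.39) − (58.918142 − 73.1515) / 3.4 = −0.228 km.

−0.228 km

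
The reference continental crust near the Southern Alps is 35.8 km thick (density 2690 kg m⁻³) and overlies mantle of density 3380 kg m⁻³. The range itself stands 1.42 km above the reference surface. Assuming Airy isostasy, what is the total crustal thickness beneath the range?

42.8 km

Root depth r = h ρ_c / (ρ_m − ρ_c) = 1.42 km × 2690 / 690 = 5.536 km.
Total thickness = T + h + r = 35.8 km + 1.42 km + 5.536 km = 42.8 km.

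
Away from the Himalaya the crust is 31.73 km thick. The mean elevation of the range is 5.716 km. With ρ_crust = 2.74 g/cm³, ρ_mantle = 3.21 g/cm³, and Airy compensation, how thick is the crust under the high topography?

70.8 km

Root depth r = h ρ_c / (ρ_m − ρ_c) = 5.716 km × 2.74 / 0.47 = 33.32 km.
Total thickness = T + h + r = 31.73 km + 5.716 km + 33.32 km = 70.8 km.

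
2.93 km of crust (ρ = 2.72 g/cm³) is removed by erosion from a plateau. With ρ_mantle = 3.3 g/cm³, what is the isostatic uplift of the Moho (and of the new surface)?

Unloading: uplift u = e ρ_c/ρ_m = 2.93 km × 2.72/3.3 = 2.42 km.

2.42 km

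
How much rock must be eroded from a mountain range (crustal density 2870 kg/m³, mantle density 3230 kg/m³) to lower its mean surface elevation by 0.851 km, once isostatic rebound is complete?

Net drop Δ = e − u = e − e ρ_c/ρ_m = e (ρ_m − ρ_c)/ρ_m.
e = Δ ρ_m/(ρ_m − ρ_c) = 0.851 km × 3230/360 = 7.64 km.

7.64 km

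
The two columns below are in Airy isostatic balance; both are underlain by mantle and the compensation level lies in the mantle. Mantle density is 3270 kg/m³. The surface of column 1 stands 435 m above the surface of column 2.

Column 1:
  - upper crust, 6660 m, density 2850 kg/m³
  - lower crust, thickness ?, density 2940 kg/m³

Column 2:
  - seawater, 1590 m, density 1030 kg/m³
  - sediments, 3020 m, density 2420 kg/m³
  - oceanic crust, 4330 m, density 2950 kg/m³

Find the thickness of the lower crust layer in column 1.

Take the compensation level at the base of the deeper column (depth z_c below the surface of column 1) and equate Σ ρ_i t_i down to z_c; mantle fills any gap and the z_c terms cancel.
Column 1: 6660×2850 + x×2940 + (z_c − 6660 − x)×3270
Column 2: 435×0 + 1590×1030 + 3020×2420 + 4330×2950 + (z_c − 435 − 8940)×3270
The z_c×3270 term appears on both sides and cancels. Collect the known terms of each column as K = Σ(ρt)_known − 3270 × (depth of known layers): K_1 = 18981000 − 3270×6660 = −2797200; K_2 = 21719600 − 3270×(435 + 8940) = −8936650.
Balance: K_1 − x×(3270 − 2940) = K_2, so x = (K_1 − K_2)/(3270 − 2940) = 6139450/330 = 18600 m.

18600 m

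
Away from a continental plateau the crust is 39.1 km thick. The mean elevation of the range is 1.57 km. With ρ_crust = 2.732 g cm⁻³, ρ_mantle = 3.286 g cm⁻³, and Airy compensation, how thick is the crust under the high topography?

48.4 km

Root depth r = h ρ_c / (ρ_m − ρ_c) = 1.57 km × 2.732 / 0.554 = 7.742 km.
Total thickness = T + h + r = 39.1 km + 1.57 km + 7.742 km = 48.4 km.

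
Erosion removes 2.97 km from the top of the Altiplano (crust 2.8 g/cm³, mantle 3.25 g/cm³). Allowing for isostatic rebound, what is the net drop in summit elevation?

Rebound u = e ρ_c/ρ_m = 2.97 km × 2.8/3.25 = 2.559 km.
Net surface drop = e − u = 2.97 km − 2.559 km = e (ρ_m − ρ_c)/ρ_m = 0.411 km.

0.411 km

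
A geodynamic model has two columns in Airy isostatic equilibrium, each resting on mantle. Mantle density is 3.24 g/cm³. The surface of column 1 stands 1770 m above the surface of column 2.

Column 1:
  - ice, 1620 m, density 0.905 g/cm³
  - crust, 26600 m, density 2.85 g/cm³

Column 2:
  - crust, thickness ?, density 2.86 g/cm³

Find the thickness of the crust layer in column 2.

Take the compensation level at the base of the deeper column (depth z_c below the surface of column 1) and equate Σ ρ_i t_i down to z_c; mantle fills any gap and the z_c terms cancel.
Column 1: 1620×0.905 + 26600×2.85 + (z_c − 28220)×3.24
Column 2: 1770×0 + x×2.86 + (z_c − 1770 − 0 − x)×3.24
The z_c×3.24 term appears on both sides and cancels. Collect the known terms of each column as K = Σ(ρt)_known − 3.24 × (depth of known layers): K_1 = 77276.1 − 3.24×28220 = −14156.7; K_2 = 0 − 3.24×(1770 + 0) = −5734.8.
Balance: K_1 = K_2 − x×(3.24 − 2.86), so x = (K_2 − K_1)/(3.24 − 2.86) = 8421.9/0.38 = 22200 m.

22200 m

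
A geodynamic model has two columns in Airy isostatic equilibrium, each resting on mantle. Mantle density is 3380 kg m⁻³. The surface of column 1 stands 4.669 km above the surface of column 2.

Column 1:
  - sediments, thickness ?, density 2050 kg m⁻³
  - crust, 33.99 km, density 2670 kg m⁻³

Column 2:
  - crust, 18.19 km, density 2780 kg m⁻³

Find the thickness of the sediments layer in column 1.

Take the compensation level at the base of the deeper column (depth z_c below the surface of column 1) and equate Σ ρ_i t_i down to z_c; mantle fills any gap and the z_c terms cancel.
Column 1: x×2050 + 33.99×2670 + (z_c − 33.99 − x)×3380
Column 2: 4.669×0 + 18.19×2780 + (z_c − 4.669 − 18.19)×3380
The z_c×3380 term appears on both sides and cancels. Collect the known terms of each column as K = Σ(ρt)_known − 3380 × (depth of known layers): K_1 = 90753.3 − 3380×33.99 = −24132.9; K_2 = 50568.2 − 3380×(4.669 + 18.19) = −26695.22.
Balance: K_1 − x×(3380 − 2050) = K_2, so x = (K_1 − K_2)/(3380 − 2050) = 2562.32/1330 = 1.93 km.

1.93 km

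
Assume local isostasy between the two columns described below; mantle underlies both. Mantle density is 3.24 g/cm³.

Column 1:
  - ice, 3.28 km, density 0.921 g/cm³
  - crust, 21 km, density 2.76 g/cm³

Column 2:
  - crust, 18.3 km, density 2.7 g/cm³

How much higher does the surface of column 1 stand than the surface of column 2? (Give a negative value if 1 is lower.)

For any compensation level in the mantle, the mantle terms cancel and isostasy reduces to e = (Σt_1 − Σt_2) − (Σ(ρt)_1 − Σ(ρt)_2) / ρ_m.
Σt_1 = 24.28 km; Σt_2 = 18.3 km; Σ(ρt)_1 = 60.98088; Σ(ρt)_2 = 49.41 (in km·g/cm³).
e = (24.28 − 18.3) − (60.98088 − 49.41) / 3.24 = 2.41 km.

2.41 km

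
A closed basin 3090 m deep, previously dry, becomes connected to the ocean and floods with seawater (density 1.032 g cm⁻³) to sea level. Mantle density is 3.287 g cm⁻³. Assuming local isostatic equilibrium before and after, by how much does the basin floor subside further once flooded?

1410 m

After flooding the water column is d + s deep. Its weight must equal the weight of mantle displaced by the extra subsidence s: (d + s) ρ_w = s ρ_m.
s = d ρ_w / (ρ_m − ρ_w) = 3090 m × 1.032/(3.287 − 1.032) = 1410 m.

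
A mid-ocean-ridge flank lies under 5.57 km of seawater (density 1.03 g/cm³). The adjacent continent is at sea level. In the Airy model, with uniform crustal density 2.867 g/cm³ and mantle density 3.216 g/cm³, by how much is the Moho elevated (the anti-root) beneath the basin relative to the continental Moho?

29.3 km

Isostatic balance requires: replacing crust with seawater at the top is compensated by replacing crust with mantle at the base: d (ρ_c − ρ_w) = a (ρ_m − ρ_c).
a = d (ρ_c − ρ_w)/(ρ_m − ρ_c) = 5.57 km × 1.837/0.349 = 29.3 km.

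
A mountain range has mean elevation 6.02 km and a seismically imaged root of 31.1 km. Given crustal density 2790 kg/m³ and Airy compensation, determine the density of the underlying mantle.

3330 kg/m³

Airy balance: ρ_c h = (ρ_m − ρ_c) r → ρ_m = ρ_c (1 + h/r).
ρ_m = 2790 × (1 + 6.02 km/31.1 km) = 3330 kg/m³.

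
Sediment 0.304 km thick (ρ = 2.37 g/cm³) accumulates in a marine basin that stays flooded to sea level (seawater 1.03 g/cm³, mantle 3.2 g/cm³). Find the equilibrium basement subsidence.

Submarine loading: the sediment displaces seawater, and the subsidence is in turn flooded, so s (ρ_m − ρ_w) = t (ρ_sed − ρ_w).
s = 0.304 km × (2.37 − 1.03) / (3.2 − 1.03) = 0.188 km.

0.188 km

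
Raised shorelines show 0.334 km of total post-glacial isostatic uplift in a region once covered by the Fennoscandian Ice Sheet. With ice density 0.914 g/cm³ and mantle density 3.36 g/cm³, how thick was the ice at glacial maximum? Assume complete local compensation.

u = t ρ_ice/ρ_m → t = u ρ_m/ρ_ice = 0.334 km × 3.36/0.914 = 1.23 km.

1.23 km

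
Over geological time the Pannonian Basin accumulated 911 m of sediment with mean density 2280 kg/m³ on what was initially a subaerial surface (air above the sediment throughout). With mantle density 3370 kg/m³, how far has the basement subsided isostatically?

Subaerial load: s = t ρ_sed / ρ_m = 911 m × 2280/3370 = 616 m.

616 m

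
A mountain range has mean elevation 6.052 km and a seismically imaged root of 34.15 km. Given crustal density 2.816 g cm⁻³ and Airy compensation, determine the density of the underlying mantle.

Airy balance: ρ_c h = (ρ_m − ρ_c) r → ρ_m = ρ_c (1 + h/r).
ρ_m = 2.816 × (1 + 6.052 km/34.15 km) = 3.32 g cm⁻³.

3.32 g cm⁻³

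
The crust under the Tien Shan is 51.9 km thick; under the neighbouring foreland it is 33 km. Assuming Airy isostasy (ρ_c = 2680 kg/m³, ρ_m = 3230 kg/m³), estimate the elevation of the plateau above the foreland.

Excess crust Δ = 51.9 km − 33 km = 18.9 km, split between elevation h and root r with h + r = Δ.
Airy balance ρ_c h = (ρ_m − ρ_c) r gives r = h ρ_c/(ρ_m − ρ_c), so h (1 + ρ_c/(ρ_m − ρ_c)) = Δ, i.e. h = Δ (ρ_m − ρ_c)/ρ_m.
h = 18.9 km × 550/3230 = 3.22 km.

3.22 km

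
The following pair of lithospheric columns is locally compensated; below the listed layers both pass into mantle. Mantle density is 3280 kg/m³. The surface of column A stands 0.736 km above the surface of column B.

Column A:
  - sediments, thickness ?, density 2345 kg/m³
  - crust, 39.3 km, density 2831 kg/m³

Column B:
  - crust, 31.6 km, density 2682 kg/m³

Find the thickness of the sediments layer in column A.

Take the compensation level at the base of the deeper column (depth z_c below the surface of column A) and equate Σ ρ_i t_i down to z_c; mantle fills any gap and the z_c terms cancel.
Column A: x×2345 + 39.3×2831 + (z_c − 39.3 − x)×3280
Column B: 0.736×0 + 31.6×2682 + (z_c − 0.736 − 31.6)×3280
The z_c×3280 term appears on both sides and cancels. Collect the known terms of each column as K = Σ(ρt)_known − 3280 × (depth of known layers): K_A = 111258.3 − 3280×39.3 = −17645.7; K_B = 84751.2 − 3280×(0.736 + 31.6) = −21310.88.
Balance: K_A − x×(3280 − 2345) = K_B, so x = (K_A − K_B)/(3280 − 2345) = 3665.18/935 = 3.92 km.

3.92 km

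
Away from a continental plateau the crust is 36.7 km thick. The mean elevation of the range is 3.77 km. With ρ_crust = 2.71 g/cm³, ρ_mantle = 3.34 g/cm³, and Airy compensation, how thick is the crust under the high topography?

Root depth r = h ρ_c / (ρ_m − ρ_c) = 3.77 km × 2.71 / 0.63 = 16.22 km.
Total thickness = T + h + r = 36.7 km + 3.77 km + 16.22 km = 56.7 km.

56.7 km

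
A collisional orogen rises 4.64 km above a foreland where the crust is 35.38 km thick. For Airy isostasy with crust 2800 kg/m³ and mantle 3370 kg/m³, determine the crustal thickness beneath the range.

62.8 km

Root depth r = h ρ_c / (ρ_m − ρ_c) = 4.64 km × 2800 / 570 = 22.79 km.
Total thickness = T + h + r = 35.38 km + 4.64 km + 22.79 km = 62.8 km.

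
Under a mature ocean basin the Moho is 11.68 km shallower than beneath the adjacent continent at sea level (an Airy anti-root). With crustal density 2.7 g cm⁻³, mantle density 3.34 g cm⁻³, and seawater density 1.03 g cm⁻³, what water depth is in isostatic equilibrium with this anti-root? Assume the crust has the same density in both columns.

Replacing a thickness d of crust by seawater at the top must be balanced by replacing crust with mantle at the base: d (ρ_c − ρ_w) = a (ρ_m − ρ_c).
d = a (ρ_m − ρ_c)/(ρ_c − ρ_w) = 11.68 km × 0.64/1.67 = 4.48 km.

4.48 km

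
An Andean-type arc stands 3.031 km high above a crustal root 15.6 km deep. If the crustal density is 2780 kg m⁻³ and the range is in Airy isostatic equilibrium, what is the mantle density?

Airy balance: ρ_c h = (ρ_m − ρ_c) r → ρ_m = ρ_c (1 + h/r).
ρ_m = 2780 × (1 + 3.031 km/15.6 km) = 3320 kg m⁻³.

3320 kg m⁻³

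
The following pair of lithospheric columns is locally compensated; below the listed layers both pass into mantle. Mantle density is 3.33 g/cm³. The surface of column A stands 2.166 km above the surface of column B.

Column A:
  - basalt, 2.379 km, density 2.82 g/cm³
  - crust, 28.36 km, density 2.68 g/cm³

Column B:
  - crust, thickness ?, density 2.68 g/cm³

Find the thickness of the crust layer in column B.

Take the compensation level at the base of the deeper column (depth z_c below the surface of column A) and equate Σ ρ_i t_i down to z_c; mantle fills any gap and the z_c terms cancel.
Column A: 2.379×2.82 + 28.36×2.68 + (z_c − 30.739)×3.33
Column B: 2.166×0 + x×2.68 + (z_c − 2.166 − 0 − x)×3.33
The z_c×3.33 term appears on both sides and cancels. Collect the known terms of each column as K = Σ(ρt)_known − 3.33 × (depth of known layers): K_A = 82.71358 − 3.33×30.739 = −19.64729; K_B = 0 − 3.33×(2.166 + 0) = −7.21278.
Balance: K_A = K_B − x×(3.33 − 2.68), so x = (K_B − K_A)/(3.33 − 2.68) = 12.4345/0.65 = 19.1 km.

19.1 km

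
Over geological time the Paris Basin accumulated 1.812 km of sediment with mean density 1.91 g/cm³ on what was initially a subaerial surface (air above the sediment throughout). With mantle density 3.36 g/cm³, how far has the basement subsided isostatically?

1.03 km

Subaerial load: s = t ρ_sed / ρ_m = 1.812 km × 1.91/3.36 = 1.03 km.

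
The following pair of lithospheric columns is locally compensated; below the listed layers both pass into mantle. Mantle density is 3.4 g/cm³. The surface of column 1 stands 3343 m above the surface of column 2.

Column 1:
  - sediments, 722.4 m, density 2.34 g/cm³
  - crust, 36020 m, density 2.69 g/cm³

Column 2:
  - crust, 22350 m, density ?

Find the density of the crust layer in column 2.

Take the compensation level at the base of the deeper column (depth z_c below the surface of column 1) and equate Σ ρ_i t_i down to z_c; mantle fills any gap and the z_c terms cancel.
Column 1: 722.4×2.34 + 36020×2.69 + (z_c − 36742.4)×3.4
Column 2: 3343×0 + 22350×ρ + (z_c − 3343 − 22350)×3.4
The z_c×3.4 term appears on both sides and cancels. Collect the known terms of each column as K = Σ(ρt)_known − 3.4 × (depth of known layers): K_1 = 98584.216 − 3.4×36742.4 = −26339.944; K_2 = 0 − 3.4×(3343 + 22350) = −87356.2.
Balance: K_1 = K_2 + 22350×ρ, so ρ = (K_1 − K_2)/22350 = 61016.3/22350 = 2.73 g/cm³.

2.73 g/cm³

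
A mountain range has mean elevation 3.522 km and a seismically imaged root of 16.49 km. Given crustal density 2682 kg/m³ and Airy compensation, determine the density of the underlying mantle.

Airy balance: ρ_c h = (ρ_m − ρ_c) r → ρ_m = ρ_c (1 + h/r).
ρ_m = 2682 × (1 + 3.522 km/16.49 km) = 3250 kg/m³.

3250 kg/m³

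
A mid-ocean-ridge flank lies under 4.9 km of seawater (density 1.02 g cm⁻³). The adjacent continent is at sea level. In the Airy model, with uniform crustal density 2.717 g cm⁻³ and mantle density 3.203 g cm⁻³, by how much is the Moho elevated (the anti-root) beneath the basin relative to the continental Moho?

17.1 km

Isostatic balance requires: replacing crust with seawater at the top is compensated by replacing crust with mantle at the base: d (ρ_c − ρ_w) = a (ρ_m − ρ_c).
a = d (ρ_c − ρ_w)/(ρ_m − ρ_c) = 4.9 km × 1.697/0.486 = 17.1 km.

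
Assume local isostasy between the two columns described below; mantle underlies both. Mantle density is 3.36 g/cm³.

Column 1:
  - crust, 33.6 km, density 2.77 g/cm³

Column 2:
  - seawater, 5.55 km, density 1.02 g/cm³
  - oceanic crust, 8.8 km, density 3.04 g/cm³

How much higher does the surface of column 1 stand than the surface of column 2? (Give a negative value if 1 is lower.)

For any compensation level in the mantle, the mantle terms cancel and isostasy reduces to e = (Σt_1 − Σt_2) − (Σ(ρt)_1 − Σ(ρt)_2) / ρ_m.
Σt_1 = 33.6 km; Σt_2 = 14.35 km; Σ(ρt)_1 = 93.072; Σ(ρt)_2 = 32.413 (in km·g/cm³).
e = (33.6 − 14.35) − (93.072 − 32.413) / 3.36 = 1.2 km.

1.2 km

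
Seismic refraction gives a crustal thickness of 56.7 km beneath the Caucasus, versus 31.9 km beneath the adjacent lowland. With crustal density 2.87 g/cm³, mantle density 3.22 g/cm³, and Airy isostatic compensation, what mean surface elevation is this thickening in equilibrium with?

Excess crust Δ = 56.7 km − 31.9 km = 24.8 km, split between elevation h and root r with h + r = Δ.
Airy balance ρ_c h = (ρ_m − ρ_c) r gives r = h ρ_c/(ρ_m − ρ_c), so h (1 + ρ_c/(ρ_m − ρ_c)) = Δ, i.e. h = Δ (ρ_m − ρ_c)/ρ_m.
h = 24.8 km × 0.35/3.22 = 2.7 km.

2.7 km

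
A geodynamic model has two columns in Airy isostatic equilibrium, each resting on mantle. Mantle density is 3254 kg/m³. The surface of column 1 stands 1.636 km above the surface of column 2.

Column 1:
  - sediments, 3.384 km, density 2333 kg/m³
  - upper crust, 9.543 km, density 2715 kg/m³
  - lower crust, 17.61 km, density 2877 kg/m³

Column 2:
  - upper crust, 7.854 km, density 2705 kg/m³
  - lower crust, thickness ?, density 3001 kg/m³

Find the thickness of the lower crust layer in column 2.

20.8 km

Take the compensation level at the base of the deeper column (depth z_c below the surface of column 1) and equate Σ ρ_i t_i down to z_c; mantle fills any gap and the z_c terms cancel.
Column 1: 3.384×2333 + 9.543×2715 + 17.61×2877 + (z_c − 30.537)×3254
Column 2: 1.636×0 + 7.854×2705 + x×3001 + (z_c − 1.636 − 7.854 − x)×3254
The z_c×3254 term appears on both sides and cancels. Collect the known terms of each column as K = Σ(ρt)_known − 3254 × (depth of known layers): K_1 = 84468.087 − 3254×30.537 = −14899.311; K_2 = 21245.07 − 3254×(1.636 + 7.854) = −9635.39.
Balance: K_1 = K_2 − x×(3254 − 3001), so x = (K_2 − K_1)/(3254 − 3001) = 5263.92/253 = 20.8 km.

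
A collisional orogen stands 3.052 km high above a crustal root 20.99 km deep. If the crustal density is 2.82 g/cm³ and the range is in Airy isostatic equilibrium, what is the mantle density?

3.23 g/cm³

Airy balance: ρ_c h = (ρ_m − ρ_c) r → ρ_m = ρ_c (1 + h/r).
ρ_m = 2.82 × (1 + 3.052 km/20.99 km) = 3.23 g/cm³.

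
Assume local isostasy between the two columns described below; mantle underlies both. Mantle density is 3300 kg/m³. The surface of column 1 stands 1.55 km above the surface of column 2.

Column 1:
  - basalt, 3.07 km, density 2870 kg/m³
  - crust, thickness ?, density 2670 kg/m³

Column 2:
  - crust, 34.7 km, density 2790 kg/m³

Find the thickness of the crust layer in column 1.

Take the compensation level at the base of the deeper column (depth z_c below the surface of column 1) and equate Σ ρ_i t_i down to z_c; mantle fills any gap and the z_c terms cancel.
Column 1: 3.07×2870 + x×2670 + (z_c − 3.07 − x)×3300
Column 2: 1.55×0 + 34.7×2790 + (z_c − 1.55 − 34.7)×3300
The z_c×3300 term appears on both sides and cancels. Collect the known terms of each column as K = Σ(ρt)_known − 3300 × (depth of known layers): K_1 = 8810.9 − 3300×3.07 = −1320.1; K_2 = 96813 − 3300×(1.55 + 34.7) = −22812.
Balance: K_1 − x×(3300 − 2670) = K_2, so x = (K_1 − K_2)/(3300 − 2670) = 21491.9/630 = 34.1 km.

34.1 km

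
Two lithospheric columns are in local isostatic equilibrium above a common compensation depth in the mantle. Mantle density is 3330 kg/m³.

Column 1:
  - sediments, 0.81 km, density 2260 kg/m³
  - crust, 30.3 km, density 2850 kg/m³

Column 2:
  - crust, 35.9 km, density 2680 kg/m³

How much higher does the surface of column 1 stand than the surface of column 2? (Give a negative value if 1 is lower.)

For any compensation level in the mantle, the mantle terms cancel and isostasy reduces to e = (Σt_1 − Σt_2) − (Σ(ρt)_1 − Σ(ρt)_2) / ρ_m.
Σt_1 = 31.11 km; Σt_2 = 35.9 km; Σ(ρt)_1 = 88185.6; Σ(ρt)_2 = 96212 (in km·kg/m³).
e = (31.11 − 35.9) − (88185.6 − 96212) / 3330 = −2.38 km.

−2.38 km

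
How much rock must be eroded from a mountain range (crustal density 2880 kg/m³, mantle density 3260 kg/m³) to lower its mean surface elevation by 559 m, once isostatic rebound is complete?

4800 m

Net drop Δ = e − u = e − e ρ_c/ρ_m = e (ρ_m − ρ_c)/ρ_m.
e = Δ ρ_m/(ρ_m − ρ_c) = 559 m × 3260/380 = 4800 m.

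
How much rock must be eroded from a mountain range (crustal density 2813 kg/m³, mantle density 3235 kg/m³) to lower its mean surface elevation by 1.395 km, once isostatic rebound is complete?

10.7 km

Net drop Δ = e − u = e − e ρ_c/ρ_m = e (ρ_m − ρ_c)/ρ_m.
e = Δ ρ_m/(ρ_m − ρ_c) = 1.395 km × 3235/422 = 10.7 km.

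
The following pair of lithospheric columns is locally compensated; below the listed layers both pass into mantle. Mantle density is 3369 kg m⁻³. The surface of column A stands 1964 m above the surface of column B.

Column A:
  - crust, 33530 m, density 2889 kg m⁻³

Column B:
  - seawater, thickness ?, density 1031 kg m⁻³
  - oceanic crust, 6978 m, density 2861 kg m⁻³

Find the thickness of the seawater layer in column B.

2540 m

Take the compensation level at the base of the deeper column (depth z_c below the surface of column A) and equate Σ ρ_i t_i down to z_c; mantle fills any gap and the z_c terms cancel.
Column A: 33530×2889 + (z_c − 33530)×3369
Column B: 1964×0 + x×1031 + 6978×2861 + (z_c − 1964 − 6978 − x)×3369
The z_c×3369 term appears on both sides and cancels. Collect the known terms of each column as K = Σ(ρt)_known − 3369 × (depth of known layers): K_A = 96868170 − 3369×33530 = −16094400; K_B = 19964058 − 3369×(1964 + 6978) = −10161540.
Balance: K_A = K_B − x×(3369 − 1031), so x = (K_B − K_A)/(3369 − 1031) = 5932860/2338 = 2540 m.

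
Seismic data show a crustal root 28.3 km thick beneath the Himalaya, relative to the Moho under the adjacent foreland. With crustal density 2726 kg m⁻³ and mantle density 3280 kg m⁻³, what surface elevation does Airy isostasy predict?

5.75 km

For local isostatic compensation: ρ_c h = (ρ_m − ρ_c) r.
h = r (ρ_m − ρ_c) / ρ_c = 28.3 km × (3280 − 2726) / 2726 = 5.75 km.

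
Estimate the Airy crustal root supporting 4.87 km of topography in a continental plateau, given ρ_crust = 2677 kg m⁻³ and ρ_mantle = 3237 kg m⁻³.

23.3 km

In Airy isostatic equilibrium: the weight of the topography is balanced by the buoyancy of the root, ρ_c h = (ρ_m − ρ_c) r.
r = h · ρ_c / (ρ_m − ρ_c) = 4.87 km × 2677 / (3237 − 2677) = 23.3 km.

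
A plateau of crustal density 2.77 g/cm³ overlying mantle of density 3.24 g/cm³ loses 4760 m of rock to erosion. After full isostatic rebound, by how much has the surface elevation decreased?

Rebound u = e ρ_c/ρ_m = 4760 m × 2.77/3.24 = 4070 m.
Net surface drop = e − u = 4760 m − 4070 m = e (ρ_m − ρ_c)/ρ_m = 690 m.

690 m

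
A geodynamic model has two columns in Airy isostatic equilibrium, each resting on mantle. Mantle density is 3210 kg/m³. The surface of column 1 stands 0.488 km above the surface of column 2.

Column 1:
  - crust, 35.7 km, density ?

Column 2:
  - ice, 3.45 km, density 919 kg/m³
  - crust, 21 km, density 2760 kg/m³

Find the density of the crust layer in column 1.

2680 kg/m³

Take the compensation level at the base of the deeper column (depth z_c below the surface of column 1) and equate Σ ρ_i t_i down to z_c; mantle fills any gap and the z_c terms cancel.
Column 1: 35.7×ρ + (z_c − 35.7)×3210
Column 2: 0.488×0 + 3.45×919 + 21×2760 + (z_c − 0.488 − 24.45)×3210
The z_c×3210 term appears on both sides and cancels. Collect the known terms of each column as K = Σ(ρt)_known − 3210 × (depth of known layers): K_1 = 0 − 3210×35.7 = −114597; K_2 = 61130.55 − 3210×(0.488 + 24.45) = −18920.43.
Balance: K_1 + 35.7×ρ = K_2, so ρ = (K_2 − K_1)/35.7 = 95676.6/35.7 = 2680 kg/m³.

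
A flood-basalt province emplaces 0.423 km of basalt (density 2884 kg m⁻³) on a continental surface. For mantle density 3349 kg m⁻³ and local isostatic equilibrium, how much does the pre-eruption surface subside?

Subaerial loading: s = t ρ_load / ρ_m.
s = 0.423 km × 2884/3349 = 0.364 km.

0.364 km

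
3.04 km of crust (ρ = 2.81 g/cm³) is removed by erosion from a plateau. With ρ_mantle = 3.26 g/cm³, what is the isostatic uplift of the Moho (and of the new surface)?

2.62 km

Unloading: uplift u = e ρ_c/ρ_m = 3.04 km × 2.81/3.26 = 2.62 km.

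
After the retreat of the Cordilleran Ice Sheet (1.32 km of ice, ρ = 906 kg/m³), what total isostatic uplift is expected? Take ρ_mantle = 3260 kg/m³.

Removing the load lets mantle flow back in; uplift u satisfies ρ_ice t = ρ_m u.
u = t ρ_ice/ρ_m = 1.32 km × 906/3260 = 0.367 km.

0.367 km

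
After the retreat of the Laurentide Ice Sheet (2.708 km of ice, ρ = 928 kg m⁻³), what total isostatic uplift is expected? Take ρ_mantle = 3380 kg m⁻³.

Removing the load lets mantle flow back in; uplift u satisfies ρ_ice t = ρ_m u.
u = t ρ_ice/ρ_m = 2.708 km × 928/3380 = 0.743 km.

0.743 km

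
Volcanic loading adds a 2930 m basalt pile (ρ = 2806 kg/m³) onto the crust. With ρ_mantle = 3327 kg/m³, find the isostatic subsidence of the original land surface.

2470 m

Subaerial loading: s = t ρ_load / ρ_m.
s = 2930 m × 2806/3327 = 2470 m.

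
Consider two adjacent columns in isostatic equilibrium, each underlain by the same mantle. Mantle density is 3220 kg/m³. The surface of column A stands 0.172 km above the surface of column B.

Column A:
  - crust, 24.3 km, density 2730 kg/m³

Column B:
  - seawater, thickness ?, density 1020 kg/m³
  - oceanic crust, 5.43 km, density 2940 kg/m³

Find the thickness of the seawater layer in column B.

4.47 km

Take the compensation level at the base of the deeper column (depth z_c below the surface of column A) and equate Σ ρ_i t_i down to z_c; mantle fills any gap and the z_c terms cancel.
Column A: 24.3×2730 + (z_c − 24.3)×3220
Column B: 0.172×0 + x×1020 + 5.43×2940 + (z_c − 0.172 − 5.43 − x)×3220
The z_c×3220 term appears on both sides and cancels. Collect the known terms of each column as K = Σ(ρt)_known − 3220 × (depth of known layers): K_A = 66339 − 3220×24.3 = −11907; K_B = 15964.2 − 3220×(0.172 + 5.43) = −2074.24.
Balance: K_A = K_B − x×(3220 − 1020), so x = (K_B − K_A)/(3220 − 1020) = 9832.76/2200 = 4.47 km.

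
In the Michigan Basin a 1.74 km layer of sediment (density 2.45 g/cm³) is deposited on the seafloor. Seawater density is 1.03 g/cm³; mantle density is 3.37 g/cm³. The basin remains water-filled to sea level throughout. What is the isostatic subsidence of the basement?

1.06 km

Submarine loading: the sediment displaces seawater, and the subsidence is in turn flooded, so s (ρ_m − ρ_w) = t (ρ_sed − ρ_w).
s = 1.74 km × (2.45 − 1.03) / (3.37 − 1.03) = 1.06 km.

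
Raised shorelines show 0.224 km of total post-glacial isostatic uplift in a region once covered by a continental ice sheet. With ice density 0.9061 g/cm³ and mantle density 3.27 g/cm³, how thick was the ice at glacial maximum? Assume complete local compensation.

0.808 km

u = t ρ_ice/ρ_m → t = u ρ_m/ρ_ice = 0.224 km × 3.27/0.9061 = 0.808 km.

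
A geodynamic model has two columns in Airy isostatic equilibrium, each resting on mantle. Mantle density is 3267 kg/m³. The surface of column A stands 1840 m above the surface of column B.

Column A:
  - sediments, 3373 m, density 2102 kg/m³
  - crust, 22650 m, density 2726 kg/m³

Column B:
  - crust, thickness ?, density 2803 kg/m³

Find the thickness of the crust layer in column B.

21900 m

Take the compensation level at the base of the deeper column (depth z_c below the surface of column A) and equate Σ ρ_i t_i down to z_c; mantle fills any gap and the z_c terms cancel.
Column A: 3373×2102 + 22650×2726 + (z_c − 26023)×3267
Column B: 1840×0 + x×2803 + (z_c − 1840 − 0 − x)×3267
The z_c×3267 term appears on both sides and cancels. Collect the known terms of each column as K = Σ(ρt)_known − 3267 × (depth of known layers): K_A = 68833946 − 3267×26023 = −16183195; K_B = 0 − 3267×(1840 + 0) = −6011280.
Balance: K_A = K_B − x×(3267 − 2803), so x = (K_B − K_A)/(3267 − 2803) = 10171900/464 = 21900 m.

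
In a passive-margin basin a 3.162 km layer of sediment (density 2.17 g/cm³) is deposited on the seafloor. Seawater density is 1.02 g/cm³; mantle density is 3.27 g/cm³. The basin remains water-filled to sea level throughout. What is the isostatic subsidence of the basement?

1.62 km

Submarine loading: the sediment displaces seawater, and the subsidence is in turn flooded, so s (ρ_m − ρ_w) = t (ρ_sed − ρ_w).
s = 3.162 km × (2.17 − 1.02) / (3.27 − 1.02) = 1.62 km.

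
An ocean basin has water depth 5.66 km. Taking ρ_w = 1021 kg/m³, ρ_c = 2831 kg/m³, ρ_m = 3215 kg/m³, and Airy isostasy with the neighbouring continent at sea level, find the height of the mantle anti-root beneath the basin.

26.7 km

Isostatic balance requires: replacing crust with seawater at the top is compensated by replacing crust with mantle at the base: d (ρ_c − ρ_w) = a (ρ_m − ρ_c).
a = d (ρ_c − ρ_w)/(ρ_m − ρ_c) = 5.66 km × 1810/384 = 26.7 km.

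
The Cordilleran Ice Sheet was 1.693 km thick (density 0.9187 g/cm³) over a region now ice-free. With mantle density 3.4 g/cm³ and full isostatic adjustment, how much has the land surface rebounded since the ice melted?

Removing the load lets mantle flow back in; uplift u satisfies ρ_ice t = ρ_m u.
u = t ρ_ice/ρ_m = 1.693 km × 0.9187/3.4 = 0.457 km.

0.457 km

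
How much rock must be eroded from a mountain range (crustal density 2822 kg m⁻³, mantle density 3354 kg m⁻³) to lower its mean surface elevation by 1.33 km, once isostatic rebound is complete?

8.38 km

Net drop Δ = e − u = e − e ρ_c/ρ_m = e (ρ_m − ρ_c)/ρ_m.
e = Δ ρ_m/(ρ_m − ρ_c) = 1.33 km × 3354/532 = 8.38 km.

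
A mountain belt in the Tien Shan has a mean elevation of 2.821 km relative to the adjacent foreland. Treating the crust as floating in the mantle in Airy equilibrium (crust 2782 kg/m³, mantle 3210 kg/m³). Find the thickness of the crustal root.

18.3 km

In Airy isostatic equilibrium: the weight of the topography is balanced by the buoyancy of the root, ρ_c h = (ρ_m − ρ_c) r.
r = h · ρ_c / (ρ_m − ρ_c) = 2.821 km × 2782 / (3210 − 2782) = 18.3 km.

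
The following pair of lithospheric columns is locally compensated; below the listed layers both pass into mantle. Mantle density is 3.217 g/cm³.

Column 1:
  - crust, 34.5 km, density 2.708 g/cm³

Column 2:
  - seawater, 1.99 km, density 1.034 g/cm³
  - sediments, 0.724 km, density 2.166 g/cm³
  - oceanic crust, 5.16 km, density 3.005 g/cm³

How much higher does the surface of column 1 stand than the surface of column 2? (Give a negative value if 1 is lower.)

3.53 km

For any compensation level in the mantle, the mantle terms cancel and isostasy reduces to e = (Σt_1 − Σt_2) − (Σ(ρt)_1 − Σ(ρt)_2) / ρ_m.
Σt_1 = 34.5 km; Σt_2 = 7.874 km; Σ(ρt)_1 = 93.426; Σ(ρt)_2 = 19.131644 (in km·g/cm³).
e = (34.5 − 7.874) − (93.426 − 19.131644) / 3.217 = 3.53 km.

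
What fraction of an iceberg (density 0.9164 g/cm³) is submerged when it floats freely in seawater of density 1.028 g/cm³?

Submerged fraction = ρ_obj/ρ_fluid = 0.9164/1.028 = 89.1%.

89.1%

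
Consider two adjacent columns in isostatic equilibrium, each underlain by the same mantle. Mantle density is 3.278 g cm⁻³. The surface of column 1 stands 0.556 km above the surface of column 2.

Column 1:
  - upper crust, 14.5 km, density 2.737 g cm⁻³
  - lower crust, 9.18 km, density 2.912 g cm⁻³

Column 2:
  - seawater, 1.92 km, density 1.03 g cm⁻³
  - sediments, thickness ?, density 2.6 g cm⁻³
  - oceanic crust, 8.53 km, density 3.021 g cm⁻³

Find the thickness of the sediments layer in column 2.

Take the compensation level at the base of the deeper column (depth z_c below the surface of column 1) and equate Σ ρ_i t_i down to z_c; mantle fills any gap and the z_c terms cancel.
Column 1: 14.5×2.737 + 9.18×2.912 + (z_c − 23.68)×3.278
Column 2: 0.556×0 + 1.92×1.03 + x×2.6 + 8.53×3.021 + (z_c − 0.556 − 10.45 − x)×3.278
The z_c×3.278 term appears on both sides and cancels. Collect the known terms of each column as K = Σ(ρt)_known − 3.278 × (depth of known layers): K_1 = 66.41866 − 3.278×23.68 = −11.20438; K_2 = 27.74673 − 3.278×(0.556 + 10.45) = −8.330938.
Balance: K_1 = K_2 − x×(3.278 − 2.6), so x = (K_2 − K_1)/(3.278 − 2.6) = 2.87344/0.678 = 4.24 km.

4.24 km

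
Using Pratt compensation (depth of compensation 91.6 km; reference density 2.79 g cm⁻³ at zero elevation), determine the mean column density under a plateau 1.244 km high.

2.75 g cm⁻³

Pratt balance: ρ_ref D = ρ (D + h).
ρ = ρ_ref D/(D + h) = 2.79 × 91.6 km/(91.6 km + 1.244 km) = 2.75 g cm⁻³.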